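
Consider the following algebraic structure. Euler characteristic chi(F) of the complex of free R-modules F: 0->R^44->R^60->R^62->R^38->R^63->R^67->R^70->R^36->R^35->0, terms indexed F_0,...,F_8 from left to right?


chi = sum (-1)^i * rank:
(-1)^0*44=44
(-1)^1*60=-60
(-1)^2*62=62
(-1)^3*38=-38
(-1)^4*63=63
(-1)^5*67=-67
(-1)^6*70=70
(-1)^7*36=-36
(-1)^8*35=35
chi=73


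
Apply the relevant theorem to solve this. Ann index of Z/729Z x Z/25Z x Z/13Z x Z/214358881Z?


Exponent = lcm of the cyclic orders; pairwise coprime => product.
3^6*5^2*13^1*11^8=729*25*13*214358881=50786977880925


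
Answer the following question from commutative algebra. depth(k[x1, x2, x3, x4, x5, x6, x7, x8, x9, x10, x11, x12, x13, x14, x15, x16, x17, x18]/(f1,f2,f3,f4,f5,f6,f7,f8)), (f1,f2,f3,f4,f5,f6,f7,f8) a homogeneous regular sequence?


depth(R)=18
depth(R/I)=18-8=10


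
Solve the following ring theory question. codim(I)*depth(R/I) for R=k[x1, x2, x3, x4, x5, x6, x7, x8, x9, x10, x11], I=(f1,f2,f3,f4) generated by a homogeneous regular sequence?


codim=4, depth=dim(R/I)=11-4=7
Product=4*7=28


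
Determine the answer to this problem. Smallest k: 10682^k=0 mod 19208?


10682^k mod 19208:
k=1: 10682
k=2: 9604
k=3: 0
First zero at k = 3


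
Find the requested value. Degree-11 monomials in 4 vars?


C(d+n-1,n-1)=C(14,3)=364


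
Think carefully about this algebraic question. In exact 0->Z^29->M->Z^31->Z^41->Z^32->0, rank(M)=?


Alt sum=0:
(-1)^0*29 + (-1)^1*? + (-1)^2*31 + (-1)^3*41 + (-1)^4*32=0
rank(M)=51


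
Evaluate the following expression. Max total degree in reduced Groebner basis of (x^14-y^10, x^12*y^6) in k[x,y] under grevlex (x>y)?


LT(f1)=x^14, LT(f2)=x^12y^6, lcm=x^14y^6
S(f1,f2) = y^6*f1 - x^2*f2 = -y^16
Reduced GB = {f1, f2, y^16}; degrees 14, 18, 16
Max = 18


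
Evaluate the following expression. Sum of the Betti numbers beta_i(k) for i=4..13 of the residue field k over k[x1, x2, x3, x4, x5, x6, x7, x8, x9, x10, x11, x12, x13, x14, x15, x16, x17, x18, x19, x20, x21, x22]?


Koszul resolution: beta_i(k)=C(n,i), n=22
C(22,4)=7315, C(22,5)=26334, C(22,6)=74613, C(22,7)=170544, C(22,8)=319770, C(22,9)=497420, C(22,10)=646646, C(22,11)=705432, C(22,12)=646646, C(22,13)=497420
Sum=3592140


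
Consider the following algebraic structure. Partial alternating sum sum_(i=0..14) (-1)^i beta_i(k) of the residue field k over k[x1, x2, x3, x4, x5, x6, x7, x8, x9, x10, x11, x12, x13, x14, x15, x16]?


Koszul resolution: beta_i(k)=C(n,i), n=16
sum_(i=0..p) (-1)^i C(n,i) = (-1)^p C(n-1,p)
(-1)^14*C(15,14) = (-1)^14*15 = 15


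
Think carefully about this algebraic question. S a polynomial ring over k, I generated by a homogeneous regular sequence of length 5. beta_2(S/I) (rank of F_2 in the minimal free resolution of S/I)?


Regular sequence => Koszul complex is the minimal free resolution.
Syz_1 minimally generated by Koszul relations f_i*e_j - f_j*e_i (i<j): mu(Syz_1) = beta_2 = C(m,2) = m(m-1)/2
m=5
5*4/2 = 10


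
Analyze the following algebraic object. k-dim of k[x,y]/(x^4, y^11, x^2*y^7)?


k[x,y]/I, I = (x^4, y^11, x^2*y^7)
Rect: 4x11=44. Corner: (4-2)x(11-7)=8.
dim = 44-8 = 36


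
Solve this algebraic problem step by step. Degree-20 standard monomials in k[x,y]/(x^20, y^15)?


k[x,y], I = (x^20, y^15), d = 20
Need i < 20 and d-i < 15.
Range: 6 <= i <= 19.
H(20) = 14


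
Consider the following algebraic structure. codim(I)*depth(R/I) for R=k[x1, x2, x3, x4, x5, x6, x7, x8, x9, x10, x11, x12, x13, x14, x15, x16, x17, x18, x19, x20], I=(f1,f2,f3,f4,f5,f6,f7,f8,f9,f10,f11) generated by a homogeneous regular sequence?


codim=11, depth=dim(R/I)=20-11=9
Product=11*9=99


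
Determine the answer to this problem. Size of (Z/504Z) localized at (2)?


2-primary part: 504=2^3*63
Size=2^3=8


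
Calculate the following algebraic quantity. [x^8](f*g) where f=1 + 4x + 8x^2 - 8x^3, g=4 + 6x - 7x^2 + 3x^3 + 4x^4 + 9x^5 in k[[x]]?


[x^8] = sum a_i*b_j, i+j=8
  -8*9=-72
Sum=-72


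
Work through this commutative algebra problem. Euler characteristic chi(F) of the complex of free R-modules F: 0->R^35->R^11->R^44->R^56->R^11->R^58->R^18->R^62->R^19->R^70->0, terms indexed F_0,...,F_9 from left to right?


chi = sum (-1)^i * rank:
(-1)^0*35=35
(-1)^1*11=-11
(-1)^2*44=44
(-1)^3*56=-56
(-1)^4*11=11
(-1)^5*58=-58
(-1)^6*18=18
(-1)^7*62=-62
(-1)^8*19=19
(-1)^9*70=-70
chi=-130


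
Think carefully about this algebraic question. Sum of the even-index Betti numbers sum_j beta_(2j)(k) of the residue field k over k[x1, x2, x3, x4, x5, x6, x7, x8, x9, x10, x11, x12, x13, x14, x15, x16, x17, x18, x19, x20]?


Koszul resolution: beta_i(k)=C(n,i), n=20
sum_even C(20,i) = 2^(n-1) = 2^19 = 524288


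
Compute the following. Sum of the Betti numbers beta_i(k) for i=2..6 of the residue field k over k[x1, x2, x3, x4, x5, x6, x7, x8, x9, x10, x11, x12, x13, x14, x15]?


Koszul resolution: beta_i(k)=C(n,i), n=15
C(15,2)=105, C(15,3)=455, C(15,4)=1365, C(15,5)=3003, C(15,6)=5005
Sum=9933


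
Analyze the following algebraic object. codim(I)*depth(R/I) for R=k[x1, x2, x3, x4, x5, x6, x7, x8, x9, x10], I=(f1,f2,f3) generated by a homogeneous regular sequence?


codim=3, depth=dim(R/I)=10-3=7
Product=3*7=21


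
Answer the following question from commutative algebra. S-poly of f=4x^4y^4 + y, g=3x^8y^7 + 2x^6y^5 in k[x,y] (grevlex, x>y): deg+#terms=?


LT(f)=4x^4y^4, LT(g)=3x^8y^7
lcm(LM)=x^8y^7
S(f,g) (scaled by 12 to clear denominators) = 3x^4y^3*f - 4*g = -8x^6y^5 + 3x^4y^4
2 terms, deg 11.
11+2=13


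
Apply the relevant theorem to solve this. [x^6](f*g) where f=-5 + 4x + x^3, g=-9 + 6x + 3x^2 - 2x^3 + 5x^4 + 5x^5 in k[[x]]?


[x^6] = sum a_i*b_j, i+j=6
  4*5=20
  1*-2=-2
Sum=18


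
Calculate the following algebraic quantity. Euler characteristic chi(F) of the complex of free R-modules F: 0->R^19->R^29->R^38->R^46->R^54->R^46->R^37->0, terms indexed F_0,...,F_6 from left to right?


chi = sum (-1)^i * rank:
(-1)^0*19=19
(-1)^1*29=-29
(-1)^2*38=38
(-1)^3*46=-46
(-1)^4*54=54
(-1)^5*46=-46
(-1)^6*37=37
chi=27


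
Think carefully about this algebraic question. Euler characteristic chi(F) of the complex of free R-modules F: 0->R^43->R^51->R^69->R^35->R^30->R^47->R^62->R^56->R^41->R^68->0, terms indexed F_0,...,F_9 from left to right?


chi = sum (-1)^i * rank:
(-1)^0*43=43
(-1)^1*51=-51
(-1)^2*69=69
(-1)^3*35=-35
(-1)^4*30=30
(-1)^5*47=-47
(-1)^6*62=62
(-1)^7*56=-56
(-1)^8*41=41
(-1)^9*68=-68
chi=-12


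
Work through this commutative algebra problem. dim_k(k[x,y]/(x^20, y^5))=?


Basis: x^i*y^j, i<20, j<5
20*5=100


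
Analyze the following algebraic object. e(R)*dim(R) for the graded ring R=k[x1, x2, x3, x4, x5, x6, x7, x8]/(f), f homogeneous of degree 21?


e(R)=deg(f)=21, dim(R)=8-1=7
e*dim=21*7=147


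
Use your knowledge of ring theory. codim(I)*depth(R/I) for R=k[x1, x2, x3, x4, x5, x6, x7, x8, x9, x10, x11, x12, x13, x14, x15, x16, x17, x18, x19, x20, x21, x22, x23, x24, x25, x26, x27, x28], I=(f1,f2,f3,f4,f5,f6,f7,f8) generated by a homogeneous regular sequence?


codim=8, depth=dim(R/I)=28-8=20
Product=8*20=160


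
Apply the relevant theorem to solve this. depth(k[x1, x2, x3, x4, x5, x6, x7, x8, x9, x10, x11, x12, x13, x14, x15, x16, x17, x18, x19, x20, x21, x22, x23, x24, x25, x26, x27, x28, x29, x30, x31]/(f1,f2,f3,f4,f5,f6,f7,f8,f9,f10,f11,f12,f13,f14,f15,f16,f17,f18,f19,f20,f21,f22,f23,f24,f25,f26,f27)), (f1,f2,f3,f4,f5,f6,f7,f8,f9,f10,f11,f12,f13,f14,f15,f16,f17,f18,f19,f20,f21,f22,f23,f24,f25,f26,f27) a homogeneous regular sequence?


depth(R)=31
depth(R/I)=31-27=4


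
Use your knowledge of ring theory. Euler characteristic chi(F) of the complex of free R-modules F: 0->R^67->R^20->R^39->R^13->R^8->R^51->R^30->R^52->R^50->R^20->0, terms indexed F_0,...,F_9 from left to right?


chi = sum (-1)^i * rank:
(-1)^0*67=67
(-1)^1*20=-20
(-1)^2*39=39
(-1)^3*13=-13
(-1)^4*8=8
(-1)^5*51=-51
(-1)^6*30=30
(-1)^7*52=-52
(-1)^8*50=50
(-1)^9*20=-20
chi=38


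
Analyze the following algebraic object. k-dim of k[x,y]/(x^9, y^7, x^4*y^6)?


k[x,y]/I, I = (x^9, y^7, x^4*y^6)
Rect: 9x7=63. Corner: (9-4)x(7-6)=5.
dim = 63-5 = 58


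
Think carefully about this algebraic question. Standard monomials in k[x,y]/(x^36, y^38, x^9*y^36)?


k[x,y]/I, I = (x^36, y^38, x^9*y^36)
Rect: 36x38=1368. Corner: (36-9)x(38-36)=54.
dim = 1368-54 = 1314


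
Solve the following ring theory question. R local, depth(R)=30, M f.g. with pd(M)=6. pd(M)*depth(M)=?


pd+depth=30
depth=30-6=24
pd*depth=6*24=144


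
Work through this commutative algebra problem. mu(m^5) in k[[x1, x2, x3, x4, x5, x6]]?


C(n+d-1,d)=C(10,5)=252


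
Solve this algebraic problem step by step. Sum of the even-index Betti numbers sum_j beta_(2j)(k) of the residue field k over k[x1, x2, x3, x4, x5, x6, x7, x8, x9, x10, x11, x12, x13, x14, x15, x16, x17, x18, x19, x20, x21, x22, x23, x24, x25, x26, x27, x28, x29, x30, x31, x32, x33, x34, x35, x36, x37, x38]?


Koszul resolution: beta_i(k)=C(n,i), n=38
sum_even C(38,i) = 2^(n-1) = 2^37 = 137438953472


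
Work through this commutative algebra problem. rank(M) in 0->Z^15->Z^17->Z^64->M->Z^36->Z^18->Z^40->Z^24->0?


Alt sum=0:
(-1)^0*15 + (-1)^1*17 + (-1)^2*64 + (-1)^3*? + (-1)^4*36 + (-1)^5*18 + (-1)^6*40 + (-1)^7*24=0
rank(M)=96


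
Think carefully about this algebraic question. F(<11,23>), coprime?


gcd(11,23)=1 => F=ab-a-b=11*23-11-23=253-34=219


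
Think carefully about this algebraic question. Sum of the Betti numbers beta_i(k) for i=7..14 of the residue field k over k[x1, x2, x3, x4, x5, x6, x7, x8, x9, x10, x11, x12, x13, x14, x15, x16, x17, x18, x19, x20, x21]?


Koszul resolution: beta_i(k)=C(n,i), n=21
C(21,7)=116280, C(21,8)=203490, C(21,9)=293930, C(21,10)=352716, C(21,11)=352716, C(21,12)=293930, C(21,13)=203490, C(21,14)=116280
Sum=1932832


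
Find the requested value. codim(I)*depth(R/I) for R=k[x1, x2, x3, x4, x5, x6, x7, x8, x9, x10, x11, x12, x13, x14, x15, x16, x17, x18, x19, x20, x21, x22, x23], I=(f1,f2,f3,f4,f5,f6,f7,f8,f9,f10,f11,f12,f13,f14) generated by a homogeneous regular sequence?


codim=14, depth=dim(R/I)=23-14=9
Product=14*9=126


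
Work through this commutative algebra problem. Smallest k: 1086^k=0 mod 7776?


1086^k mod 7776:
k=1: 1086
k=2: 5220
k=3: 216
k=4: 1296
k=5: 0
First zero at k = 5


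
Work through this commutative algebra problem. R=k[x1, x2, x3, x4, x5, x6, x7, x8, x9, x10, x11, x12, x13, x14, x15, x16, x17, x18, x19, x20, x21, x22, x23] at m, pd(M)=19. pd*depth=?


pd+depth=23
depth=23-19=4
pd*depth=19*4=76


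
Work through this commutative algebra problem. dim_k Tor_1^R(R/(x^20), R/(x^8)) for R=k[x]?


Tor_1(R/I,R/J)=(I cap J)/IJ=(x^20)/(x^28)
dim=28-20=min(20,8)=8


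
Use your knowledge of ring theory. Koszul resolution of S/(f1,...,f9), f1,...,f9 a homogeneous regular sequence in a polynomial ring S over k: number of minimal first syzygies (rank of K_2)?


Regular sequence => Koszul complex is the minimal free resolution.
Syz_1 minimally generated by Koszul relations f_i*e_j - f_j*e_i (i<j): mu(Syz_1) = beta_2 = C(m,2) = m(m-1)/2
m=9
9*8/2 = 36


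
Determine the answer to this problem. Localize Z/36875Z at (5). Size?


5-primary part: 36875=5^4*59
Size=5^4=625


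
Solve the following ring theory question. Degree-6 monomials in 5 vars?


C(d+n-1,n-1)=C(10,4)=210


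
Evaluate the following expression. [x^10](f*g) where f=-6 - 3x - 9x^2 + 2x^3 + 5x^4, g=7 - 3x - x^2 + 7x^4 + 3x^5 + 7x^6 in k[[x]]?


[x^10] = sum a_i*b_j, i+j=10
  5*7=35
Sum=35


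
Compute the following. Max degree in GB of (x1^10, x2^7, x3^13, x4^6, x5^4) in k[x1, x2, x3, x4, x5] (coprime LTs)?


Pure powers, coprime LTs => already GB.
Degrees: 10, 7, 13, 6, 4
Max=13


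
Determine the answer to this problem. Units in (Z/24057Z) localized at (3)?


Local ring = Z/2187Z.
phi(2187) = 3^6*(3-1) = 1458


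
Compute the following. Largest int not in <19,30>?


gcd(19,30)=1 => F=ab-a-b=19*30-19-30=570-49=521


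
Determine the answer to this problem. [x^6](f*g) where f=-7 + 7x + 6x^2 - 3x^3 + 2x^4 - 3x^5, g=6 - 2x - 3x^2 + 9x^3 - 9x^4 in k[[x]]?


[x^6] = sum a_i*b_j, i+j=6
  6*-9=-54
  -3*9=-27
  2*-3=-6
  -3*-2=6
Sum=-81


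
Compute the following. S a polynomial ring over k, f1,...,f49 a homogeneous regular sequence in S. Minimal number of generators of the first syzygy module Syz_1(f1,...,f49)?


Regular sequence => Koszul complex is the minimal free resolution.
Syz_1 minimally generated by Koszul relations f_i*e_j - f_j*e_i (i<j): mu(Syz_1) = beta_2 = C(m,2) = m(m-1)/2
m=49
49*48/2 = 1176


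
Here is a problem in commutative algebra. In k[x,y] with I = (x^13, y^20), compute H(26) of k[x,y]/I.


k[x,y], I = (x^13, y^20), d = 26
Need i < 13 and d-i < 20.
Range: 7 <= i <= 12.
H(26) = 6


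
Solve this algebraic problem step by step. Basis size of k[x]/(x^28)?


Basis: 1,x,...,x^27
dim=28


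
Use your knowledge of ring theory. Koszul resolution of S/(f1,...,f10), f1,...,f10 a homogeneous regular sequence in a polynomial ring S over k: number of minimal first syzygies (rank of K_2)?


Regular sequence => Koszul complex is the minimal free resolution.
Syz_1 minimally generated by Koszul relations f_i*e_j - f_j*e_i (i<j): mu(Syz_1) = beta_2 = C(m,2) = m(m-1)/2
m=10
10*9/2 = 45


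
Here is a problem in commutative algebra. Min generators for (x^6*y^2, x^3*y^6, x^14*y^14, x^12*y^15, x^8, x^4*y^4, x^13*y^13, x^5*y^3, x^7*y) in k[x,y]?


Remove redundant (divisible by others).
x^13*y^13 redundant.
x^12*y^15 redundant.
x^14*y^14 redundant.
Min: x^8, x^7*y, x^6*y^2, x^5*y^3, x^4*y^4, x^3*y^6
Count=6


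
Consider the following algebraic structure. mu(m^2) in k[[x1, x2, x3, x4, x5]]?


C(n+d-1,d)=C(6,2)=15


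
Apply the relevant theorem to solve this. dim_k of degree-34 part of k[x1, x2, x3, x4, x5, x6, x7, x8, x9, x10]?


C(d+n-1,n-1)=C(43,9)=563921995


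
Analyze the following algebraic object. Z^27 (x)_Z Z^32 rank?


rank(M(x)N) = rank(M)*rank(N)
27*32 = 864


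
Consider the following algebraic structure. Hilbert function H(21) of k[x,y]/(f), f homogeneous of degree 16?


H(t)=d for t>=d-1.
d=16, t=21
H(21)=16


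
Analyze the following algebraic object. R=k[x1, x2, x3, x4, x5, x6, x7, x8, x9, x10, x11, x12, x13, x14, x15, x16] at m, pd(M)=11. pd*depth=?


pd+depth=16
depth=16-11=5
pd*depth=11*5=55


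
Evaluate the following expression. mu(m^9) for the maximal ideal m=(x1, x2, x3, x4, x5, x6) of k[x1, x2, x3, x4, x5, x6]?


Graded Nakayama: mu(m^d) = dim_k (m^d/m^(d+1)) = #degree-9 monomials in 6 vars
C(n+d-1,d)=C(14,9)=2002


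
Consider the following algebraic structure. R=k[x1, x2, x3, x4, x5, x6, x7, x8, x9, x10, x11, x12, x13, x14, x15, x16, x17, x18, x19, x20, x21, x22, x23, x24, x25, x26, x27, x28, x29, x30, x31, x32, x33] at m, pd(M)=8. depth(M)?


pd+depth=depth(R)=33
depth=33-8=25


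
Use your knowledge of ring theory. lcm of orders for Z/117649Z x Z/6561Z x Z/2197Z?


Exponent = lcm of the cyclic orders; pairwise coprime => product.
7^6*3^8*13^3=117649*6561*2197=1695853510533


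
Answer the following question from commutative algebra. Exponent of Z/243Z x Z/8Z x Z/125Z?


Exponent = lcm of the cyclic orders; pairwise coprime => product.
3^5*2^3*5^3=243*8*125=243000


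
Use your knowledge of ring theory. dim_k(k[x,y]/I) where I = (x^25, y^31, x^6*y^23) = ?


k[x,y]/I, I = (x^25, y^31, x^6*y^23)
Rect: 25x31=775. Corner: (25-6)x(31-23)=152.
dim = 775-152 = 623


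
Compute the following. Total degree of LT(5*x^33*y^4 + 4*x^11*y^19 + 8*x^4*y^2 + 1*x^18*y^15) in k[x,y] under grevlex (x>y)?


LT: 5*x^33*y^4
deg_x=33, deg_y=4
Total=33+4=37


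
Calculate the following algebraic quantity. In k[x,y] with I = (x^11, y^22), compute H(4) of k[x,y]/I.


k[x,y], I = (x^11, y^22), d = 4
Need i < 11 and d-i < 22.
Range: 0 <= i <= 4.
H(4) = 5


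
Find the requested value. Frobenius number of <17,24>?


gcd(17,24)=1 => F=ab-a-b=17*24-17-24=408-41=367


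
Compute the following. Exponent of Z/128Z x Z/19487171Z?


Exponent = lcm of the cyclic orders; pairwise coprime => product.
2^7*11^7=128*19487171=2494357888


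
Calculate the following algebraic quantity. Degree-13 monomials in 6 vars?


C(d+n-1,n-1)=C(18,5)=8568


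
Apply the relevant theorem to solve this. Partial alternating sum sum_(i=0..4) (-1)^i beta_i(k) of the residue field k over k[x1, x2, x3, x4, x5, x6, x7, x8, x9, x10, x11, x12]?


Koszul resolution: beta_i(k)=C(n,i), n=12
sum_(i=0..p) (-1)^i C(n,i) = (-1)^p C(n-1,p)
(-1)^4*C(11,4) = (-1)^4*330 = 330


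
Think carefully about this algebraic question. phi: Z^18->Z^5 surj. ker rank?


rank(ker) = 18-5 = 13


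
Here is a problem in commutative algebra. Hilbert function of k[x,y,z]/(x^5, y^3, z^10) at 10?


Need i<5, j<3, k<10 with i+j+k=10.
For each i, j ranges over max(0,10-i-9)..min(2,10-i):
  i=0: j in [1,2] -> 2
  i=1: j in [0,2] -> 3
  i=2: j in [0,2] -> 3
  i=3: j in [0,2] -> 3
  i=4: j in [0,2] -> 3
H(10) = 2+3+3+3+3 = 14


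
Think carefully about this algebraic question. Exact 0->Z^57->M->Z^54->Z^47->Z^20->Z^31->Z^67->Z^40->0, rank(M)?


Alt sum=0:
(-1)^0*57 + (-1)^1*? + (-1)^2*54 + (-1)^3*47 + (-1)^4*20 + (-1)^5*31 + (-1)^6*67 + (-1)^7*40=0
rank(M)=80


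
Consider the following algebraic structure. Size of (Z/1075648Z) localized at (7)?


7-primary part: 1075648=7^5*64
Size=7^5=16807


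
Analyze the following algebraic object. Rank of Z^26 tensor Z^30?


rank(M(x)N) = rank(M)*rank(N)
26*30 = 780


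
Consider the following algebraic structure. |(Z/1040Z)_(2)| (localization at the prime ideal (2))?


2-primary part: 1040=2^4*65
Size=2^4=16


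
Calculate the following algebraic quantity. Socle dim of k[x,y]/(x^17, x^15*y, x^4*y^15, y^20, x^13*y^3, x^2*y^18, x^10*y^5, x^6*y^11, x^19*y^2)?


Socle = ann(m) = span of standard monomials u with x*u, y*u in I (staircase corners).
Redundant generators: x^19*y^2
Minimal generators: x^17, x^15*y, x^13*y^3, x^10*y^5, x^6*y^11, x^4*y^15, x^2*y^18, y^20
Corners: xy^19, x^3y^17, x^5y^14, x^9y^10, x^12y^4, x^14y^2, x^16
Socle dim=7


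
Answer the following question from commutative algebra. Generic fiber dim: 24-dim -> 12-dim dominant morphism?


dim(fiber)=dim(X)-dim(Y)=24-12=12


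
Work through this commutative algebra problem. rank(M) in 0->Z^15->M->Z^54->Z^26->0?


Alt sum=0:
(-1)^0*15 + (-1)^1*? + (-1)^2*54 + (-1)^3*26=0
rank(M)=43


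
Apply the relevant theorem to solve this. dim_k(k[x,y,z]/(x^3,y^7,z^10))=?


Basis: x^iy^jz^k, i<3,j<7,k<10
3*7*10=210


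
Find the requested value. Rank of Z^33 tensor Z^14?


rank(M(x)N) = rank(M)*rank(N)
33*14 = 462


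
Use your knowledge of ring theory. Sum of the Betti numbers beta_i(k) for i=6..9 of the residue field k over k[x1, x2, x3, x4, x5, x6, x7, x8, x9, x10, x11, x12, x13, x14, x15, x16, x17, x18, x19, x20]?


Koszul resolution: beta_i(k)=C(n,i), n=20
C(20,6)=38760, C(20,7)=77520, C(20,8)=125970, C(20,9)=167960
Sum=410210


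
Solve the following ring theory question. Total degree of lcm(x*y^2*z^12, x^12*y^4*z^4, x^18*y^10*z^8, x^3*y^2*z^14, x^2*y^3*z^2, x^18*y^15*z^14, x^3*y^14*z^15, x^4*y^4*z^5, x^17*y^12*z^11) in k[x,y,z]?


lcm = componentwise max:
x: max(1,12,18,3,2,18,3,4,17)=18
y: max(2,4,10,2,3,15,14,4,12)=15
z: max(12,4,8,14,2,14,15,5,11)=15
Total=18+15+15=48


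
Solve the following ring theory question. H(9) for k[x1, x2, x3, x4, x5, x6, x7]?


C(d+n-1,n-1)=C(15,6)=5005


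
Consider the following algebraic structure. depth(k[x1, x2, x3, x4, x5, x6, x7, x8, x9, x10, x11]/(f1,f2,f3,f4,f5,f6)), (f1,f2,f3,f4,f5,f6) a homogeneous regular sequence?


depth(R)=11
depth(R/I)=11-6=5


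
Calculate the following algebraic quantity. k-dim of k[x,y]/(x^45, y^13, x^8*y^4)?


k[x,y]/I, I = (x^45, y^13, x^8*y^4)
Rect: 45x13=585. Corner: (45-8)x(13-4)=333.
dim = 585-333 = 252


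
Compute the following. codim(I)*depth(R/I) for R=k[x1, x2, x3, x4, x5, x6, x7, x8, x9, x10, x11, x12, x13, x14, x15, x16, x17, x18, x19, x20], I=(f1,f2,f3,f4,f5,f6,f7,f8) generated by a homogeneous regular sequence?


codim=8, depth=dim(R/I)=20-8=12
Product=8*12=96


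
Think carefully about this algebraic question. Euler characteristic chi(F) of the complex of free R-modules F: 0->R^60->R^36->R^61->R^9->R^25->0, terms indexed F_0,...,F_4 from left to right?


chi = sum (-1)^i * rank:
(-1)^0*60=60
(-1)^1*36=-36
(-1)^2*61=61
(-1)^3*9=-9
(-1)^4*25=25
chi=101


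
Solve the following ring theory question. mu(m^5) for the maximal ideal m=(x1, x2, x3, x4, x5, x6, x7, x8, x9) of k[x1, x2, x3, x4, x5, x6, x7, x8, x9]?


Graded Nakayama: mu(m^d) = dim_k (m^d/m^(d+1)) = #degree-5 monomials in 9 vars
C(n+d-1,d)=C(13,5)=1287


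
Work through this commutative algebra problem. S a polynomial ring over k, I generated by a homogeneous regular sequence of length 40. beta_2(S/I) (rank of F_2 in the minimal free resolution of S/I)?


Regular sequence => Koszul complex is the minimal free resolution.
Syz_1 minimally generated by Koszul relations f_i*e_j - f_j*e_i (i<j): mu(Syz_1) = beta_2 = C(m,2) = m(m-1)/2
m=40
40*39/2 = 780


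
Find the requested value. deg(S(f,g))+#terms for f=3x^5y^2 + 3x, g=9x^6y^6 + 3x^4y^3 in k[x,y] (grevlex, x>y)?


LT(f)=3x^5y^2, LT(g)=9x^6y^6
lcm(LM)=x^6y^6
S(f,g) (scaled by 27 to clear denominators) = 9xy^4*f - 3*g = -9x^4y^3 + 27x^2y^4
2 terms, deg 7.
7+2=9


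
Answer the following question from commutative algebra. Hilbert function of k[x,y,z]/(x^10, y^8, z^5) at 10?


Need i<10, j<8, k<5 with i+j+k=10.
For each i, j ranges over max(0,10-i-4)..min(7,10-i):
  i=0: j in [6,7] -> 2
  i=1: j in [5,7] -> 3
  i=2: j in [4,7] -> 4
  i=3: j in [3,7] -> 5
  i=4: j in [2,6] -> 5
  i=5: j in [1,5] -> 5
  i=6: j in [0,4] -> 5
  i=7: j in [0,3] -> 4
  i=8: j in [0,2] -> 3
  i=9: j in [0,1] -> 2
H(10) = 2+3+4+5+5+5+5+4+3+2 = 38


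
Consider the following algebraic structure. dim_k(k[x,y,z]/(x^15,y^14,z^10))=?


Basis: x^iy^jz^k, i<15,j<14,k<10
15*14*10=2100


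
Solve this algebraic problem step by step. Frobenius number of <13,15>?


gcd(13,15)=1 => F=ab-a-b=13*15-13-15=195-28=167


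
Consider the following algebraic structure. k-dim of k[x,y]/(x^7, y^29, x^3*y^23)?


k[x,y]/I, I = (x^7, y^29, x^3*y^23)
Rect: 7x29=203. Corner: (7-3)x(29-23)=24.
dim = 203-24 = 179


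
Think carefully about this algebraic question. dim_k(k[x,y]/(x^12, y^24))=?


Basis: x^i*y^j, i<12, j<24
12*24=288


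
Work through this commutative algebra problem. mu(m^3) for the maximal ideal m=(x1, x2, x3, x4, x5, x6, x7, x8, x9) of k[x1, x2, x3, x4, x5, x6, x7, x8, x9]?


Graded Nakayama: mu(m^d) = dim_k (m^d/m^(d+1)) = #degree-3 monomials in 9 vars
C(n+d-1,d)=C(11,3)=165


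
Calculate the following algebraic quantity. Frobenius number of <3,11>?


gcd(3,11)=1 => F=ab-a-b=3*11-3-11=33-14=19


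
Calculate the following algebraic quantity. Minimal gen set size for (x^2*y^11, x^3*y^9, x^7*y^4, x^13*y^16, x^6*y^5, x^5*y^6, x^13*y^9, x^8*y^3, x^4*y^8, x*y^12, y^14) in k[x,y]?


Remove redundant (divisible by others).
x^13*y^16 redundant.
x^13*y^9 redundant.
Min: x^8*y^3, x^7*y^4, x^6*y^5, x^5*y^6, x^4*y^8, x^3*y^9, x^2*y^11, x*y^12, y^14
Count=9


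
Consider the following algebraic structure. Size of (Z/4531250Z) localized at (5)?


5-primary part: 4531250=5^7*58
Size=5^7=78125


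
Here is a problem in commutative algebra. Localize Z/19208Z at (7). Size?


7-primary part: 19208=7^4*8
Size=7^4=2401


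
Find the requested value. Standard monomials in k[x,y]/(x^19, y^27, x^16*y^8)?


k[x,y]/I, I = (x^19, y^27, x^16*y^8)
Rect: 19x27=513. Corner: (19-16)x(27-8)=57.
dim = 513-57 = 456


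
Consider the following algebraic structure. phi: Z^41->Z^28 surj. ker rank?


rank(ker) = 41-28 = 13


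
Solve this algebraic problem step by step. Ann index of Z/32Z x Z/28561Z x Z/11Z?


Exponent = lcm of the cyclic orders; pairwise coprime => product.
2^5*13^4*11^1=32*28561*11=10053472


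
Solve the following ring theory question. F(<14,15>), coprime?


gcd(14,15)=1 => F=ab-a-b=14*15-14-15=210-29=181


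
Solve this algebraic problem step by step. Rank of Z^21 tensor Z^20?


rank(M(x)N) = rank(M)*rank(N)
21*20 = 420


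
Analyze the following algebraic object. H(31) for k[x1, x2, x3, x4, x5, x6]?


C(d+n-1,n-1)=C(36,5)=376992


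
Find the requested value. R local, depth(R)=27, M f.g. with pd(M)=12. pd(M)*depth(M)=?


pd+depth=27
depth=27-12=15
pd*depth=12*15=180


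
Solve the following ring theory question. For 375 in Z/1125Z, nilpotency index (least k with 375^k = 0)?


375^k mod 1125:
k=1: 375
k=2: 0
First zero at k = 2


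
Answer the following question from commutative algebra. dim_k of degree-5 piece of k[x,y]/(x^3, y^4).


k[x,y], I = (x^3, y^4), d = 5
Need i < 3 and d-i < 4.
Range: 2 <= i <= 2.
H(5) = 1


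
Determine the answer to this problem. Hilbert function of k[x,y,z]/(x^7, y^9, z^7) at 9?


Need i<7, j<9, k<7 with i+j+k=9.
For each i, j ranges over max(0,9-i-6)..min(8,9-i):
  i=0: j in [3,8] -> 6
  i=1: j in [2,8] -> 7
  i=2: j in [1,7] -> 7
  i=3: j in [0,6] -> 7
  i=4: j in [0,5] -> 6
  i=5: j in [0,4] -> 5
  i=6: j in [0,3] -> 4
H(9) = 6+7+7+7+6+5+4 = 42


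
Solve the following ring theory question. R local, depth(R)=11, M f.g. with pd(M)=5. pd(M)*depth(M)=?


pd+depth=11
depth=11-5=6
pd*depth=5*6=30


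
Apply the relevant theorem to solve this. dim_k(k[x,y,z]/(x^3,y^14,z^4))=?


Basis: x^iy^jz^k, i<3,j<14,k<4
3*14*4=168


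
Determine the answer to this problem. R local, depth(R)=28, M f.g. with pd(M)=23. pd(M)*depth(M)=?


pd+depth=28
depth=28-23=5
pd*depth=23*5=115


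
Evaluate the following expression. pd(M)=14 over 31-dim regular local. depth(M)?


pd+depth=depth(R)=31
depth=31-14=17


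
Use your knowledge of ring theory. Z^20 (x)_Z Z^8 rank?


rank(M(x)N) = rank(M)*rank(N)
20*8 = 160


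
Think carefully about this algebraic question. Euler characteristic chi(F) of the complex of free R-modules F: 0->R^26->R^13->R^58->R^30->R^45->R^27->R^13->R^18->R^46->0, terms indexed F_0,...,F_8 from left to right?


chi = sum (-1)^i * rank:
(-1)^0*26=26
(-1)^1*13=-13
(-1)^2*58=58
(-1)^3*30=-30
(-1)^4*45=45
(-1)^5*27=-27
(-1)^6*13=13
(-1)^7*18=-18
(-1)^8*46=46
chi=100


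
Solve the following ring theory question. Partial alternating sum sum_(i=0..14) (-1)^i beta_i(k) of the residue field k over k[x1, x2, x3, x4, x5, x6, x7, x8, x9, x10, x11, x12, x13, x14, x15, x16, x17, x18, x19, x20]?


Koszul resolution: beta_i(k)=C(n,i), n=20
sum_(i=0..p) (-1)^i C(n,i) = (-1)^p C(n-1,p)
(-1)^14*C(19,14) = (-1)^14*11628 = 11628


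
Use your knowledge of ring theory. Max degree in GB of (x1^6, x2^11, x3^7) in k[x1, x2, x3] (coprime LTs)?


Pure powers, coprime LTs => already GB.
Degrees: 6, 11, 7
Max=11


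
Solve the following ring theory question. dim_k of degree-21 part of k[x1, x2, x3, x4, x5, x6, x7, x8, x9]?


C(d+n-1,n-1)=C(29,8)=4292145


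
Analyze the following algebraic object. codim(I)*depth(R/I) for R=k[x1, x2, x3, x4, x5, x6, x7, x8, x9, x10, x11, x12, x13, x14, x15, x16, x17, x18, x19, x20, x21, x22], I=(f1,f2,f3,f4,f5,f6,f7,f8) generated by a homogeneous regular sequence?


codim=8, depth=dim(R/I)=22-8=14
Product=8*14=112


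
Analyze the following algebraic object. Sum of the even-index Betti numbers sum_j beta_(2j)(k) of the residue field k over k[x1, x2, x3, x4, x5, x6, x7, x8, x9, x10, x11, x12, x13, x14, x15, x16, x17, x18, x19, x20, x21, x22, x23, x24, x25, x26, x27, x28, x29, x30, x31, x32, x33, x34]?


Koszul resolution: beta_i(k)=C(n,i), n=34
sum_even C(34,i) = 2^(n-1) = 2^33 = 8589934592


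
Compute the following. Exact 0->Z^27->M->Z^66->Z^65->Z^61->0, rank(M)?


Alt sum=0:
(-1)^0*27 + (-1)^1*? + (-1)^2*66 + (-1)^3*65 + (-1)^4*61=0
rank(M)=89


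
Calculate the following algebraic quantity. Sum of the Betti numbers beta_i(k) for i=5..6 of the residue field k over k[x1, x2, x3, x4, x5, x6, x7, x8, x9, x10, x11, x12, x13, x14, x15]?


Koszul resolution: beta_i(k)=C(n,i), n=15
C(15,5)=3003, C(15,6)=5005
Sum=8008


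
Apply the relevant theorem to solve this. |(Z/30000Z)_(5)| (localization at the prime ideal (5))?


5-primary part: 30000=5^4*48
Size=5^4=625


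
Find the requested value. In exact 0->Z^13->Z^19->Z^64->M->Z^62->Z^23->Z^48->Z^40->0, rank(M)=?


Alt sum=0:
(-1)^0*13 + (-1)^1*19 + (-1)^2*64 + (-1)^3*? + (-1)^4*62 + (-1)^5*23 + (-1)^6*48 + (-1)^7*40=0
rank(M)=105


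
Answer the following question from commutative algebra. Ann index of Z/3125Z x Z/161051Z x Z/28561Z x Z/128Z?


Exponent = lcm of the cyclic orders; pairwise coprime => product.
5^5*11^5*13^4*2^7=3125*161051*28561*128=1839911044400000


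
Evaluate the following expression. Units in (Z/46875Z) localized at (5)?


Local ring = Z/15625Z.
phi(15625) = 5^5*(5-1) = 12500


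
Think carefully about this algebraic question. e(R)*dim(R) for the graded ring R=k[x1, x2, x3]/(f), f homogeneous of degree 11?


e(R)=deg(f)=11, dim(R)=3-1=2
e*dim=11*2=22


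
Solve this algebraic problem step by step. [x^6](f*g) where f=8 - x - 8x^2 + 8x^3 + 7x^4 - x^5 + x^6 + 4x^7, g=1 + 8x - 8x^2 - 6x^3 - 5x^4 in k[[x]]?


[x^6] = sum a_i*b_j, i+j=6
  -8*-5=40
  8*-6=-48
  7*-8=-56
  -1*8=-8
  1*1=1
Sum=-71


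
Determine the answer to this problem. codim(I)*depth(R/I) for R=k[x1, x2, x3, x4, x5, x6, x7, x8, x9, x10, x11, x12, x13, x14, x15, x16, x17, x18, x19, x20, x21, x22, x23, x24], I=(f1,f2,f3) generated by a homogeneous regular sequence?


codim=3, depth=dim(R/I)=24-3=21
Product=3*21=63


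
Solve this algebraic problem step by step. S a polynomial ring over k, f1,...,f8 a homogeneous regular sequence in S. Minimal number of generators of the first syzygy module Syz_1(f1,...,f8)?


Regular sequence => Koszul complex is the minimal free resolution.
Syz_1 minimally generated by Koszul relations f_i*e_j - f_j*e_i (i<j): mu(Syz_1) = beta_2 = C(m,2) = m(m-1)/2
m=8
8*7/2 = 28


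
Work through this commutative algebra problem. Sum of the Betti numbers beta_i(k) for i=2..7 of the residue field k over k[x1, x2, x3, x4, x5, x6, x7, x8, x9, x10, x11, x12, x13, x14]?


Koszul resolution: beta_i(k)=C(n,i), n=14
C(14,2)=91, C(14,3)=364, C(14,4)=1001, C(14,5)=2002, C(14,6)=3003, C(14,7)=3432
Sum=9893


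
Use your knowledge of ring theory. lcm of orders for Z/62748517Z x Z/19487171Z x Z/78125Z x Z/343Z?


Exponent = lcm of the cyclic orders; pairwise coprime => product.
13^7*11^7*5^7*7^3=62748517*19487171*78125*343=32766979742653484453125


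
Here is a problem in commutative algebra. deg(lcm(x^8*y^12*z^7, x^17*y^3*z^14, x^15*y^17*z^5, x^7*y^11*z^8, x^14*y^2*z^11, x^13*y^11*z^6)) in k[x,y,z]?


lcm = componentwise max:
x: max(8,17,15,7,14,13)=17
y: max(12,3,17,11,2,11)=17
z: max(7,14,5,8,11,6)=14
Total=17+17+14=48


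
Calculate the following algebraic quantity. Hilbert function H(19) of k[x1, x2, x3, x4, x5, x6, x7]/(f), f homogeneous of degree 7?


C(25,6)-C(18,6)=177100-18564=158536


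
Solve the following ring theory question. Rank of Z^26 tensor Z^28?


rank(M(x)N) = rank(M)*rank(N)
26*28 = 728


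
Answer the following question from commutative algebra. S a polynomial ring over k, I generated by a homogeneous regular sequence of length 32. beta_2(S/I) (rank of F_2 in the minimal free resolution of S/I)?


Regular sequence => Koszul complex is the minimal free resolution.
Syz_1 minimally generated by Koszul relations f_i*e_j - f_j*e_i (i<j): mu(Syz_1) = beta_2 = C(m,2) = m(m-1)/2
m=32
32*31/2 = 496


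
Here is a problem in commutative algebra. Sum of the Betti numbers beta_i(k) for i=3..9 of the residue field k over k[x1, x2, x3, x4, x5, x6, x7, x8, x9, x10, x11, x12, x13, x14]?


Koszul resolution: beta_i(k)=C(n,i), n=14
C(14,3)=364, C(14,4)=1001, C(14,5)=2002, C(14,6)=3003, C(14,7)=3432, C(14,8)=3003, C(14,9)=2002
Sum=14807


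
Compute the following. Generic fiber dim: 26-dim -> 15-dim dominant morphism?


dim(fiber)=dim(X)-dim(Y)=26-15=11


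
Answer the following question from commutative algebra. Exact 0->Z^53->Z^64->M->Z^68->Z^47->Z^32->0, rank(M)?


Alt sum=0:
(-1)^0*53 + (-1)^1*64 + (-1)^2*? + (-1)^3*68 + (-1)^4*47 + (-1)^5*32=0
rank(M)=64


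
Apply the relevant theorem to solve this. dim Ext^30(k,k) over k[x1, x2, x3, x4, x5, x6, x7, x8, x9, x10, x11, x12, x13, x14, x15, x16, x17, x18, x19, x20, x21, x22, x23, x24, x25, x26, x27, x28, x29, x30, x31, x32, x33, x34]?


C(n,i)=C(34,30)=46376


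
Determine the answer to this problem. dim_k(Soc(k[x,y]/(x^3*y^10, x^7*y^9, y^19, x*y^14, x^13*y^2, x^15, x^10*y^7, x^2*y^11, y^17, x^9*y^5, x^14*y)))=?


Socle = ann(m) = span of standard monomials u with x*u, y*u in I (staircase corners).
Redundant generators: x^10*y^7, y^19
Minimal generators: x^15, x^14*y, x^13*y^2, x^9*y^5, x^7*y^9, x^3*y^10, x^2*y^11, x*y^14, y^17
Corners: y^16, xy^13, x^2y^10, x^6y^9, x^8y^8, x^12y^4, x^13y, x^14
Socle dim=8


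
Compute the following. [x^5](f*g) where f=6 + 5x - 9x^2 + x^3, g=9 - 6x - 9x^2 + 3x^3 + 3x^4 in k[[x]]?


[x^5] = sum a_i*b_j, i+j=5
  5*3=15
  -9*3=-27
  1*-9=-9
Sum=-21


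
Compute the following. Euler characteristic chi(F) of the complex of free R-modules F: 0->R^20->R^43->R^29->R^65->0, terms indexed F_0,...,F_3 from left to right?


chi = sum (-1)^i * rank:
(-1)^0*20=20
(-1)^1*43=-43
(-1)^2*29=29
(-1)^3*65=-65
chi=-59


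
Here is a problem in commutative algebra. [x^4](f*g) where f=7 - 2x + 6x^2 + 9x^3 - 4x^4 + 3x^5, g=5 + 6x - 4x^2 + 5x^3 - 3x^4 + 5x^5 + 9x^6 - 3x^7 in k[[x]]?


[x^4] = sum a_i*b_j, i+j=4
  7*-3=-21
  -2*5=-10
  6*-4=-24
  9*6=54
  -4*5=-20
Sum=-21


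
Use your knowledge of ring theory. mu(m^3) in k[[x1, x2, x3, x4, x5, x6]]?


C(n+d-1,d)=C(8,3)=56


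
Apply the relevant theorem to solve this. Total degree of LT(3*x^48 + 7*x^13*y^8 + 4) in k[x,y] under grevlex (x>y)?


LT: 3*x^48
deg_x=48, deg_y=0
Total=48+0=48


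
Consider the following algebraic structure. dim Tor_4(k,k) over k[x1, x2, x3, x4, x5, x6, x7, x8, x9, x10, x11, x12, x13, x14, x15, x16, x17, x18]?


Koszul: C(n,i)=C(18,4)=3060


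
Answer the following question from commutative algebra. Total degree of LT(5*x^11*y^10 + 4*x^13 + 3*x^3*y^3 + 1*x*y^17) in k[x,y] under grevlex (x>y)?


LT: 5*x^11*y^10
deg_x=11, deg_y=10
Total=11+10=21


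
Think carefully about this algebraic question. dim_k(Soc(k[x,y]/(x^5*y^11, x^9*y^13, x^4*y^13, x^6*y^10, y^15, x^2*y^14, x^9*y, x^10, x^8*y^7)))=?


Socle = ann(m) = span of standard monomials u with x*u, y*u in I (staircase corners).
Redundant generators: x^9*y^13
Minimal generators: x^10, x^9*y, x^8*y^7, x^6*y^10, x^5*y^11, x^4*y^13, x^2*y^14, y^15
Corners: xy^14, x^3y^13, x^4y^12, x^5y^10, x^7y^9, x^8y^6, x^9
Socle dim=7


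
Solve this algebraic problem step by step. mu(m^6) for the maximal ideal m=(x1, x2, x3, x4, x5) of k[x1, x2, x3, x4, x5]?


Graded Nakayama: mu(m^d) = dim_k (m^d/m^(d+1)) = #degree-6 monomials in 5 vars
C(n+d-1,d)=C(10,6)=210


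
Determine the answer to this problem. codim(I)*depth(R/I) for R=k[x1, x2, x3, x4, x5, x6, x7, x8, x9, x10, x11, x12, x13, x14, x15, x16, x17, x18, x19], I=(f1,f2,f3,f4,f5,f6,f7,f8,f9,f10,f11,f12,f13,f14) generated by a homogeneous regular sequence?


codim=14, depth=dim(R/I)=19-14=5
Product=14*5=70


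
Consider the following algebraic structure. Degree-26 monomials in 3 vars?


C(d+n-1,n-1)=C(28,2)=378


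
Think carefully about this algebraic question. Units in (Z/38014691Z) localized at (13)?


Local ring = Z/28561Z.
phi(28561) = 13^3*(13-1) = 26364


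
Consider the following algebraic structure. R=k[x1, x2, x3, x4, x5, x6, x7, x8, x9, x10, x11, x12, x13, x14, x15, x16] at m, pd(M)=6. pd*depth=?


pd+depth=16
depth=16-6=10
pd*depth=6*10=60


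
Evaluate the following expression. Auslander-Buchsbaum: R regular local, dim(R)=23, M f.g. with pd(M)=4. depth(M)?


pd+depth=depth(R)=23
depth=23-4=19


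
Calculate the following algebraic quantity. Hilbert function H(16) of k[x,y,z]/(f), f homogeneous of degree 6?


C(18,2)-C(12,2)=153-66=87


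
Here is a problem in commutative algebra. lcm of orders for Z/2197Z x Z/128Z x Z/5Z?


Exponent = lcm of the cyclic orders; pairwise coprime => product.
13^3*2^7*5^1=2197*128*5=1406080


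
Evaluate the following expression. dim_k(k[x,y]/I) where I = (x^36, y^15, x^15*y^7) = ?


k[x,y]/I, I = (x^36, y^15, x^15*y^7)
Rect: 36x15=540. Corner: (36-15)x(15-7)=168.
dim = 540-168 = 372


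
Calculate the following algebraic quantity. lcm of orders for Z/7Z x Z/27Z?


Exponent = lcm of the cyclic orders; pairwise coprime => product.
7^1*3^3=7*27=189


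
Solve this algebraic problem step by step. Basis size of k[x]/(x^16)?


Basis: 1,x,...,x^15
dim=16


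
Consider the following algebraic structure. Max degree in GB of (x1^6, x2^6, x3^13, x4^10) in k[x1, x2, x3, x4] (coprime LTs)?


Pure powers, coprime LTs => already GB.
Degrees: 6, 6, 13, 10
Max=13


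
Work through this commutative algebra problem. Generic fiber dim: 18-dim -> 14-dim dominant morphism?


dim(fiber)=dim(X)-dim(Y)=18-14=4


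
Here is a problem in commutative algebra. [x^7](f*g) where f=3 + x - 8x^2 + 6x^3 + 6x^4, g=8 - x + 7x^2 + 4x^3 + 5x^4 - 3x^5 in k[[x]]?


[x^7] = sum a_i*b_j, i+j=7
  -8*-3=24
  6*5=30
  6*4=24
Sum=78


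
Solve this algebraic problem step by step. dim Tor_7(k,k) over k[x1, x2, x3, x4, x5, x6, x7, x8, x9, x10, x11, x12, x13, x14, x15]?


Koszul: C(n,i)=C(15,7)=6435


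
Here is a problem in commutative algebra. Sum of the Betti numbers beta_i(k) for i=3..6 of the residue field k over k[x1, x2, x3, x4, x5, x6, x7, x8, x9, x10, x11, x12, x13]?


Koszul resolution: beta_i(k)=C(n,i), n=13
C(13,3)=286, C(13,4)=715, C(13,5)=1287, C(13,6)=1716
Sum=4004


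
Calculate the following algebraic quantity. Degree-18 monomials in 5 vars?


C(d+n-1,n-1)=C(22,4)=7315


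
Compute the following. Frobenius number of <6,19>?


gcd(6,19)=1 => F=ab-a-b=6*19-6-19=114-25=89


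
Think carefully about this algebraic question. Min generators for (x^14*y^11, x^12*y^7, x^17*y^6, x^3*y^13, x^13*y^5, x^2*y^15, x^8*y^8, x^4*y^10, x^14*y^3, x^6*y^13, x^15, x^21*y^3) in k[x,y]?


Remove redundant (divisible by others).
x^6*y^13 redundant.
x^17*y^6 redundant.
x^21*y^3 redundant.
x^14*y^11 redundant.
Min: x^15, x^14*y^3, x^13*y^5, x^12*y^7, x^8*y^8, x^4*y^10, x^3*y^13, x^2*y^15
Count=8


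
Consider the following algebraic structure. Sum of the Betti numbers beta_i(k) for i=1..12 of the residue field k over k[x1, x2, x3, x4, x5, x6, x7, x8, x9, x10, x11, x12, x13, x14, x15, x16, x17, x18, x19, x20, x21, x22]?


Koszul resolution: beta_i(k)=C(n,i), n=22
C(22,1)=22, C(22,2)=231, C(22,3)=1540, C(22,4)=7315, C(22,5)=26334, C(22,6)=74613, C(22,7)=170544, C(22,8)=319770, C(22,9)=497420, C(22,10)=646646, C(22,11)=705432, C(22,12)=646646
Sum=3096513


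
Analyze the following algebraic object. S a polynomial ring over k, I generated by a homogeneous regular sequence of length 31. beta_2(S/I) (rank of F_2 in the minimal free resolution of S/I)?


Regular sequence => Koszul complex is the minimal free resolution.
Syz_1 minimally generated by Koszul relations f_i*e_j - f_j*e_i (i<j): mu(Syz_1) = beta_2 = C(m,2) = m(m-1)/2
m=31
31*30/2 = 465


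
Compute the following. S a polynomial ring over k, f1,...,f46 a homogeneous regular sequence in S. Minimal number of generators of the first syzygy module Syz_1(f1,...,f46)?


Regular sequence => Koszul complex is the minimal free resolution.
Syz_1 minimally generated by Koszul relations f_i*e_j - f_j*e_i (i<j): mu(Syz_1) = beta_2 = C(m,2) = m(m-1)/2
m=46
46*45/2 = 1035
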